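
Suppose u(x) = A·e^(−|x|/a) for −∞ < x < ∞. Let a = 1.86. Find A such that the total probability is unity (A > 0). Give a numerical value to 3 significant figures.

A ≈ 0.733

The normalization condition is ∫|u|² dx = 1 from −∞ to ∞.
Recall ∫₀^∞ x^m e^(−x/β) dx = m!·β^(m+1), the integral (without the A² prefactor) comes out to a.
So A² = (a)^(−1).
With a = 1.86: A² = 0.5376 and A = 0.7332.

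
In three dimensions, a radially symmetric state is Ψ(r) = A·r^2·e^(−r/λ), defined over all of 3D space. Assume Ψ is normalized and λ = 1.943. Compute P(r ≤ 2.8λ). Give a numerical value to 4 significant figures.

P = ∫ |Ψ|² 4πr² dr over r ≤ 2.8λ.
Normalization gives A² = 1/(45·π·λ^7/2).
Substituting u = r/λ, A², 4π and the length scale all cancel in the ratio: P = ∫_{0}^{2.8} u^6·e^(-2·u) du / ∫_{0}^{∞} u^6·e^(-2·u) du.
Using ∫ u^6·e^(-2·u) du = -(4·u^6 + 12·u^5 + 30·u^4 + 60·u^3 + 90·u^2 + 90·u + 45)·e^(-2·u)/8, the numerator is ≈ 1.85480 and the denominator is 45/8.
The region integral divided by the full integral gives P = 0.32974.

P ≈ 0.3297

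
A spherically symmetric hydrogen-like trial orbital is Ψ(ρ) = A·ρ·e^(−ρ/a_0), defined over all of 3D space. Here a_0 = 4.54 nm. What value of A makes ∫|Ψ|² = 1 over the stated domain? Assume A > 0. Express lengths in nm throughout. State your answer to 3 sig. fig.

A ≈ 0.00742 nm^(-5/2)

We need A² ∫|f|² 4πρ² dρ = 1, taking the integral from 0 to ∞.
∫|Ψ|² 4πρ² dρ = A²·(3·π·a_0^5).
Substituting a_0 = 4.54 gives A² = 0.00005501, so A = 0.007417.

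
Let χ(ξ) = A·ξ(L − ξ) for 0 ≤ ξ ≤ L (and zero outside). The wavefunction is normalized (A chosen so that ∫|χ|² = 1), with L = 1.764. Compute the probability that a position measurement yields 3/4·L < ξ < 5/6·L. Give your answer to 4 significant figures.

P ≈ 0.06802

The probability is P = ∫ |χ|² dξ over [3/4·L, 5/6·L].
The normalization integral ∫|χ|²dξ over the whole domain equals L^5/30·A², and A² cancels in the ratio.
Let u = ξ/L; then A² and the length scale cancel, so P = ∫_{3/4}^{5/6} u^2·(1 - u)^2 du ÷ ∫_{0}^{1} u^2·(1 - u)^2 du.
Using ∫ u^2·(1 - u)^2 du = u^3·(6·u^2 - 15·u + 10)/30, the numerator is ≈ 0.00226739 and the denominator is 1/30.
Evaluating gives P = 0.068022.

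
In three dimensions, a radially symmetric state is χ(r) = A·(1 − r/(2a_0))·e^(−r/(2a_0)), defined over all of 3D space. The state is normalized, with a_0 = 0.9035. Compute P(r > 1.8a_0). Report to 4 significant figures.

With dV = 4πr²dr, the probability is ∫|χ|² dV over r > 1.8a_0.
Normalization gives A² = 1/(8·π·a_0^3).
Substituting u = r/a_0, A², 4π and the length scale all cancel in the ratio: P = ∫_{1.8}^{∞} u^2·(1 - u/2)^2·e^(-u) du / ∫_{0}^{∞} u^2·(1 - u/2)^2·e^(-u) du.
Using ∫ u^2·(1 - u/2)^2·e^(-u) du = -(u^4/4 + u^2 + 2·u + 2)·e^(-u), the numerator is ≈ 1.89505 and the denominator is 2.
The region integral divided by the full integral gives P = 0.94753.

P ≈ 0.9475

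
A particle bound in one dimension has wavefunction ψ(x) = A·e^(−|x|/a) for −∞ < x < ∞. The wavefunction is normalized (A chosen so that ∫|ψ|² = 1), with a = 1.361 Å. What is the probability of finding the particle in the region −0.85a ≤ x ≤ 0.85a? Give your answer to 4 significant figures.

|ψ|² is the probability density, so P = ∫_{−0.85a}^{0.85a} |ψ|² dx.
Since A² = 1/(a), this is the region integral divided by the full normalization integral.
By symmetry take twice the x ≥ 0 contribution in numerator and denominator; the 2's cancel. In terms of u = x/a (A² and the length scale cancel between numerator and denominator), P = [∫_{0}^{0.85} e^(-2·u) du] / [∫_{0}^{∞} e^(-2·u) du].
An antiderivative of e^(-2·u) is -e^(-2·u)/2; evaluating from 0 to 0.85 gives 1/2 - e^(-17/10)/2, while the full integral is 1/2.
Taking the ratio, P = 0.81732.

P ≈ 0.8173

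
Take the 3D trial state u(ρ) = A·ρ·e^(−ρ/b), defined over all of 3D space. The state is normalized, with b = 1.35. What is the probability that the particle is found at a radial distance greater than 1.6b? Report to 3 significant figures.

P ≈ 0.781

Integrate the radial probability density 4πρ²|u|² over ρ > 1.6b.
A² is fixed by ∫₀^∞ 4πρ²|u|² dρ = 1, i.e. A² = (3·π·b^5)^(−1).
Substituting t = ρ/b, A², 4π and the length scale all cancel in the ratio: P = ∫_{1.6}^{∞} t^4·e^(-2·t) dt / ∫_{0}^{∞} t^4·e^(-2·t) dt.
With ∫ t^4·e^(-2·t) dt = -(t^4/2 + t^3 + 3·t^2/2 + 3·t/2 + 3/4)·e^(-2·t) + C, the region integral is ≈ 0.58546 and the full one is 3/4.
Taking the ratio yields P = 0.7806.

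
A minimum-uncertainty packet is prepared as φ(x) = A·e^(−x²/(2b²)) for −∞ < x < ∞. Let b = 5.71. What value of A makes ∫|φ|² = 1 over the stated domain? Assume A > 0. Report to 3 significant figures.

We need A² ∫|f|² dx = 1, taking the integral from −∞ to ∞.
∫|φ|² dx = A²·(√(π)·b).
Setting this equal to 1 gives A² = 1/(√(π)·b).
Plugging in b = 5.71 yields A = 0.3143.

A ≈ 0.314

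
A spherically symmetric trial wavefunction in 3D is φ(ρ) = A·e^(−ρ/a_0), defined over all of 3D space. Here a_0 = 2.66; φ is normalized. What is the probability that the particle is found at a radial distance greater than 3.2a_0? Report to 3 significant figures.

With dV = 4πρ²dρ, the probability is ∫|φ|² dV over ρ > 3.2a_0.
The full normalization integral is A²·[π·a_0^3] = 1, fixing A².
Substituting u = ρ/a_0, A², 4π and the length scale all cancel in the ratio: P = ∫_{3.2}^{∞} u^2·e^(-2·u) du / ∫_{0}^{∞} u^2·e^(-2·u) du.
With ∫ u^2·e^(-2·u) du = -(2·u^2 + 2·u + 1)·e^(-2·u)/4 + C, the region integral is 697·e^(-32/5)/100 and the full one is 1/4.
Taking the ratio yields P = 0.04632.

P ≈ 0.0463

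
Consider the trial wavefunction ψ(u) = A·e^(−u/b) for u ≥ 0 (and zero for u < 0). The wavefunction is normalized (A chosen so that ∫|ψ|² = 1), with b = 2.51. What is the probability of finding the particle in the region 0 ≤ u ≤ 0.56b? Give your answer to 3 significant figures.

|ψ|² is the probability density, so P = ∫_{0}^{0.56b} |ψ|² du.
The normalization integral ∫|ψ|²du over the whole domain equals b/2·A², and A² cancels in the ratio.
Let t = u/b; then A² and the length scale cancel, so P = ∫_{0}^{0.56} e^(-2·t) dt ÷ ∫_{0}^{∞} e^(-2·t) dt.
An antiderivative of e^(-2·t) is -e^(-2·t)/2; evaluating from 0 to 0.56 gives 1/2 - e^(-28/25)/2, while the full integral is 1/2.
Evaluating gives P = 0.6737.

P ≈ 0.674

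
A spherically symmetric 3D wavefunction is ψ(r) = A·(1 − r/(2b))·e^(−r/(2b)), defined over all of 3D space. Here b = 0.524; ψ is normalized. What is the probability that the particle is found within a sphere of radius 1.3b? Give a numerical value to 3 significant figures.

P = ∫ |ψ|² 4πr² dr over r ≤ 1.3b.
The full normalization integral is A²·[8·π·b^3] = 1, fixing A².
Let u = r/b; then A², 4π and the length scale all cancel, so P = ∫_{0}^{1.3} u^2·(1 - u/2)^2·e^(-u) du ÷ ∫_{0}^{∞} u^2·(1 - u/2)^2·e^(-u) du.
With ∫ u^2·(1 - u/2)^2·e^(-u) du = -(u^4/4 + u^2 + 2·u + 2)·e^(-u) + C, the region integral is ≈ 0.091181 and the full one is 2.
Taking the ratio yields P = 0.04559.

P ≈ 0.0456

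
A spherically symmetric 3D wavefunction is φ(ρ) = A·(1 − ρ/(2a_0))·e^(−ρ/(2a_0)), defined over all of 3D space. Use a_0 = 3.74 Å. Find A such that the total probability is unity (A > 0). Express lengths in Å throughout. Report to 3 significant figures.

Require ∫ |φ|² 4πρ² dρ = 1 over the whole domain.
(Spherical symmetry: dV = 4πρ² dρ.)
The integral (without the A² prefactor) comes out to 8·π·a_0^3.
With a_0 = 3.74: A² = 0.0007606 and A = 0.02758.

A ≈ 0.0276 Å^(-3/2)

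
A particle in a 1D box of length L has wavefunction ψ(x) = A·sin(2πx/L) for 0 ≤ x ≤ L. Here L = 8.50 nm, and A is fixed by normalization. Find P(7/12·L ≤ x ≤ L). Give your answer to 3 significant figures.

P ≈ 0.486

The probability is P = ∫ |ψ|² dx over [7/12·L, L].
Since A² = 1/(L/2), this is the region integral divided by the full normalization integral.
Let u = x/L; then A² and the length scale cancel, so P = ∫_{7/12}^{1} sin(2·π·u)^2 du ÷ ∫_{0}^{1} sin(2·π·u)^2 du.
Using ∫ sin(2·π·u)^2 du = u/2 - sin(4·π·u)/(8·π), the numerator is √(3)/(16·π) + 5/24 and the denominator is 1/2.
Evaluating gives P = √(3)/(8·π) + 5/12.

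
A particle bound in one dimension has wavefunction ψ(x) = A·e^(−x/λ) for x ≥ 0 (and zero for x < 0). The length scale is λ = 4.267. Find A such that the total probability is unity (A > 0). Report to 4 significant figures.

Require ∫ |ψ|² dx = 1 over the whole domain.
The integral (without the A² prefactor) comes out to λ/2.
Setting this equal to 1 gives A² = 1/(λ/2).
Plugging in λ = 4.267 yields A = 0.68463.

A ≈ 0.6846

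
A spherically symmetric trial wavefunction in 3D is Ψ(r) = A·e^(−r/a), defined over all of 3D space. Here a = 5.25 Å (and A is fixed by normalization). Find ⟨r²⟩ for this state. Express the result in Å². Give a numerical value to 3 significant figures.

⟨r^2⟩ ≈ 82.7 Å^2

⟨r²⟩ = ∫ r^2 |Ψ|² 4πr² dr over the full domain.
Recall ∫₀^∞ r^m e^(−r/β) dr = m!·β^(m+1), since the A² factors cancel between numerator and denominator, ⟨r²⟩ = 3·a^2.
With a = 5.25, ⟨r^2⟩ = 82.69.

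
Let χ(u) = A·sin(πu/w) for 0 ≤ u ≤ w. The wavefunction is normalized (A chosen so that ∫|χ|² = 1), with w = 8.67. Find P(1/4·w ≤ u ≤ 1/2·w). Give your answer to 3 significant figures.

|χ|² is the probability density, so P = ∫_{1/4·w}^{1/2·w} |χ|² du.
Since A² = 1/(w/2), this is the region integral divided by the full normalization integral.
In terms of t = u/w (A² and the length scale cancel between numerator and denominator), P = [∫_{1/4}^{1/2} sin(π·t)^2 dt] / [∫_{0}^{1} sin(π·t)^2 dt].
Using ∫ sin(π·t)^2 dt = t/2 - sin(2·π·t)/(4·π), the numerator is 1/(4·π) + 1/8 and the denominator is 1/2.
Taking the ratio, P = (2 + π)/(4·π).

P ≈ 0.409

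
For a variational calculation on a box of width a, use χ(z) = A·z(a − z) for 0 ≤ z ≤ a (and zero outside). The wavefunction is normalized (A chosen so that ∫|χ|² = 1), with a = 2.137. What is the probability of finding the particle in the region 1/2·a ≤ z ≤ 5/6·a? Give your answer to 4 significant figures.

P ≈ 0.4645

|χ|² is the probability density, so P = ∫_{1/2·a}^{5/6·a} |χ|² dz.
With A² fixed by ∫|χ|² = 1, i.e. A² = (a^5/30)^(−1), substitute and integrate.
In terms of u = z/a (A² and the length scale cancel between numerator and denominator), P = [∫_{1/2}^{5/6} u^2·(1 - u)^2 du] / [∫_{0}^{1} u^2·(1 - u)^2 du].
With ∫ u^2·(1 - u)^2 du = u^3·(6·u^2 - 15·u + 10)/30 + C, the region integral is ≈ 0.0154835 and the full one is 1/30.
The result is P = 301/648.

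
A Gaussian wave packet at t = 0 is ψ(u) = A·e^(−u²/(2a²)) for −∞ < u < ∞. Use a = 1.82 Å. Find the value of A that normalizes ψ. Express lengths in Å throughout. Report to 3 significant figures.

We need A² ∫|f|² du = 1, taking the integral from −∞ to ∞.
∫|ψ|² du = A²·(√(π)·a).
So A² = (√(π)·a)^(−1).
Substituting a = 1.82 gives A² = 0.3100, so A = 0.5568.

A ≈ 0.557 Å^(-1/2)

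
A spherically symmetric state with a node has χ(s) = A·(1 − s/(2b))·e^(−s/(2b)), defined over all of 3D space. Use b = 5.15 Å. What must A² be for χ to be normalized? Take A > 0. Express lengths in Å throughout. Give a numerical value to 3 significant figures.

A^2 ≈ 0.000291 Å^(-3)

Normalization requires ∫|χ|² 4πs² ds = 1, integrated from 0 to ∞.
Recall ∫₀^∞ s^m e^(−s/β) ds = m!·β^(m+1), ∫|χ|² 4πs² ds = A²·(8·π·b^3).
Setting this equal to 1 gives A² = 1/(8·π·b^3).
Plugging in b = 5.15 yields A = 0.01707.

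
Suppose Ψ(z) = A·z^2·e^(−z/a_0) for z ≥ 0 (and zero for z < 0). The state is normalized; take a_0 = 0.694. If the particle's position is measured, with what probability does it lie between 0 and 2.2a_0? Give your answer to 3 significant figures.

P ≈ 0.449

|Ψ|² is the probability density, so P = ∫_{0}^{2.2a_0} |Ψ|² dz.
With A² fixed by ∫|Ψ|² = 1, i.e. A² = (3·a_0^5/4)^(−1), substitute and integrate.
Substituting u = z/a_0, A² and the length scale cancel in the ratio: P = ∫_{0}^{2.2} u^4·e^(-2·u) du / ∫_{0}^{∞} u^4·e^(-2·u) du.
An antiderivative of u^4·e^(-2·u) is -(u^4/2 + u^3 + 3·u^2/2 + 3·u/2 + 3/4)·e^(-2·u); evaluating from 0 to 2.2 gives ≈ 0.33661, while the full integral is 3/4.
The result is P = 0.4488.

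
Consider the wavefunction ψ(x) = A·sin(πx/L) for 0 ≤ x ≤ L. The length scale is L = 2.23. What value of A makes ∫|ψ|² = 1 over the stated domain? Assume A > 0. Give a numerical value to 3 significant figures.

The normalization condition is ∫|ψ|² dx = 1 from 0 to L.
With ∫₀^L sin²(nπx/L) dx = L/2, ∫|ψ|² dx = A²·(L/2).
Setting this equal to 1 gives A² = 1/(L/2).
Substituting L = 2.23 gives A² = 0.8969, so A = 0.9470.

A ≈ 0.947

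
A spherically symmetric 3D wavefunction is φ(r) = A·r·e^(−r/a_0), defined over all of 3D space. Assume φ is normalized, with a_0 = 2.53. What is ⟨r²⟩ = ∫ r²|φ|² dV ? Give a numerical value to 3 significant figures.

⟨r^2⟩ ≈ 48.0

The expectation value is the |φ|²-weighted average of r^2: ∫ r^2|φ|² 4πr² dr.
Evaluating both integrals, ⟨r²⟩ = 15·a_0^2/2.
With a_0 = 2.53, ⟨r^2⟩ = 48.01.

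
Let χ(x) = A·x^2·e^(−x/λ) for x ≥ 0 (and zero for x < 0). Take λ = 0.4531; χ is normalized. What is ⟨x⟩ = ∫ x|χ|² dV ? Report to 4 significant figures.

The expectation value is the |χ|²-weighted average of x: ∫ x|χ|² dx.
Since the A² factors cancel between numerator and denominator, ⟨x⟩ = 5·λ/2.
Putting λ = 0.4531 gives 1.1328.

⟨x⟩ ≈ 1.133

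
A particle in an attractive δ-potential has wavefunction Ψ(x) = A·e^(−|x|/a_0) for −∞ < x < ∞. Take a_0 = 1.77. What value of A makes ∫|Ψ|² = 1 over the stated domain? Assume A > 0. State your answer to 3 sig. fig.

The normalization condition is ∫|Ψ|² dx = 1 from −∞ to ∞.
∫|Ψ|² dx = A²·(a_0).
Setting this equal to 1 gives A² = 1/(a_0).
Plugging in a_0 = 1.77 yields A = 0.7516.

A ≈ 0.752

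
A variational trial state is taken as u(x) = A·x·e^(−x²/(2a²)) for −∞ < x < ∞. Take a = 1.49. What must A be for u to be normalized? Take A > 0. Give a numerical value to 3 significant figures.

We need A² ∫|f|² dx = 1, taking the integral from −∞ to ∞.
The integral (without the A² prefactor) comes out to √(π)·a^3/2.
With a = 1.49: A² = 0.3411 and A = 0.5840.

A ≈ 0.584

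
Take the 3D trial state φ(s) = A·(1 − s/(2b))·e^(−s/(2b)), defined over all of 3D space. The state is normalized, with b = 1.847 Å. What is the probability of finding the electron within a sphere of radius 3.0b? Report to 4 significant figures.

P ≈ 0.07272

With dV = 4πs²ds, the probability is ∫|φ|² dV over s ≤ 3.0b.
Normalization gives A² = 1/(8·π·b^3).
In terms of u = s/b (A², 4π and the length scale all cancel between numerator and denominator), P = [∫_{0}^{3.0} u^2·(1 - u/2)^2·e^(-u) du] / [∫_{0}^{∞} u^2·(1 - u/2)^2·e^(-u) du].
An antiderivative of u^2·(1 - u/2)^2·e^(-u) is -(u^4/4 + u^2 + 2·u + 2)·e^(-u); evaluating from 0 to 3.0 gives 2 - 149·e^(-3)/4, while the full integral is 2.
The region integral divided by the full integral gives P = 0.072716.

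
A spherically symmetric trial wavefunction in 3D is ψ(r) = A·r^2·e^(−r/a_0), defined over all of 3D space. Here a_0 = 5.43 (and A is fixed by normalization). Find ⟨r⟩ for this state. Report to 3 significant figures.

⟨r⟩ ≈ 19.0

By definition ⟨r⟩ = ∫ r |ψ(r)|² 4πr² dr.
With ∫₀^∞ r^7 e^(−αr) dr = 7!/α^8, evaluating both integrals, ⟨r⟩ = 7·a_0/2.
Putting a_0 = 5.43 gives 19.01.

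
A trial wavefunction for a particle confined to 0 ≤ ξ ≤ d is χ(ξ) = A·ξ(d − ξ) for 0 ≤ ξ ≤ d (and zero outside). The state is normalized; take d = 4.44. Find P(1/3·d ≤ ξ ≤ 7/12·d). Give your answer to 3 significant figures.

P ≈ 0.444

|χ|² is the probability density, so P = ∫_{1/3·d}^{7/12·d} |χ|² dξ.
With A² fixed by ∫|χ|² = 1, i.e. A² = (d^5/30)^(−1), substitute and integrate.
Substituting u = ξ/d, A² and the length scale cancel in the ratio: P = ∫_{1/3}^{7/12} u^2·(1 - u)^2 du / ∫_{0}^{1} u^2·(1 - u)^2 du.
Using ∫ u^2·(1 - u)^2 du = u^3·(6·u^2 - 15·u + 10)/30, the numerator is ≈ 0.014783 and the denominator is 1/30.
This works out to P = 0.4435.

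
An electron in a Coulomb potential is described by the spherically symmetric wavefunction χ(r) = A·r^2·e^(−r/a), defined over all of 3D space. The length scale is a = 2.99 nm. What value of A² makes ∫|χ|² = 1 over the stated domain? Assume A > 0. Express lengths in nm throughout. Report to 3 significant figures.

Require ∫ |χ|² 4πr² dr = 1 over the whole domain.
(Spherical symmetry: dV = 4πr² dr.)
The integral (without the A² prefactor) comes out to 45·π·a^7/2.
So A² = (45·π·a^7/2)^(−1).
Plugging in a = 2.99 yields A = 0.002573.

A^2 ≈ 0.00000662 nm^(-7)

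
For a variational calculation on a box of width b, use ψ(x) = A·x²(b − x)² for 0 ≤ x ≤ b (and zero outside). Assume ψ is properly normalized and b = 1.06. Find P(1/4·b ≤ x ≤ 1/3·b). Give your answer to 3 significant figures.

P ≈ 0.0959

P = ∫_{1/4·b}^{1/3·b} |ψ(x)|² dx.
Since A² = 1/(b^9/630), this is the region integral divided by the full normalization integral.
Let u = x/b; then A² and the length scale cancel, so P = ∫_{1/4}^{1/3} u^4·(1 - u)^4 du ÷ ∫_{0}^{1} u^4·(1 - u)^4 du.
With ∫ u^4·(1 - u)^4 du = u^5·(70·u^4 - 315·u^3 + 540·u^2 - 420·u + 126)/630 + C, the region integral is ≈ 0.00015225 and the full one is 1/630.
The result is P = 0.09592.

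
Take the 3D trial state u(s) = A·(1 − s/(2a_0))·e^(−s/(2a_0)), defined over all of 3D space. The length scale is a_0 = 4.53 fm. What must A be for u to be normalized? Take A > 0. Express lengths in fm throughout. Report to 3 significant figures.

Normalization requires ∫|u|² 4πs² ds = 1, integrated from 0 to ∞.
(Spherical symmetry: dV = 4πs² ds.)
∫|u|² 4πs² ds = A²·(8·π·a_0^3).
Plugging in a_0 = 4.53 yields A = 0.02069.

A ≈ 0.0207 fm^(-3/2)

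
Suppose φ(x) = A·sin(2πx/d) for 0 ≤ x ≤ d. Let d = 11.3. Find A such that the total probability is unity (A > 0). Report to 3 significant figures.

A ≈ 0.421

Require ∫ |φ|² dx = 1 over the whole domain.
The integral (without the A² prefactor) comes out to d/2.
So A² = (d/2)^(−1).
Plugging in d = 11.3 yields A = 0.4207.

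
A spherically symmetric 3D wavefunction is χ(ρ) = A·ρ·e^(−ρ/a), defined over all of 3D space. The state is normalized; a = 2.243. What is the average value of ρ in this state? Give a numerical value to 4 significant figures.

⟨ρ⟩ ≈ 5.608

By definition ⟨ρ⟩ = ∫ ρ |χ(ρ)|² 4πρ² dρ.
Evaluating both integrals, ⟨ρ⟩ = 5·a/2.
Putting a = 2.243 gives 5.6075.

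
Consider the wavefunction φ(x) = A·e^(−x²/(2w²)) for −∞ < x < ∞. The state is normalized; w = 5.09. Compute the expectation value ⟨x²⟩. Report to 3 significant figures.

By definition ⟨x²⟩ = ∫ x^2 |φ(x)|² dx.
Since the A² factors cancel between numerator and denominator, ⟨x²⟩ = w^2/2.
With w = 5.09, ⟨x^2⟩ = 12.95.

⟨x^2⟩ ≈ 13.0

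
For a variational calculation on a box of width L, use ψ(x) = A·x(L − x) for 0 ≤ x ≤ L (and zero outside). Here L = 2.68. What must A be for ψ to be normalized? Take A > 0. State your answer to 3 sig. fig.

A ≈ 0.466

Normalization requires ∫|ψ|² dx = 1, integrated from 0 to L.
The integral (without the A² prefactor) comes out to L^5/30.
Hence A² = 1/[L^5/30].
With L = 2.68: A² = 0.2170 and A = 0.4658.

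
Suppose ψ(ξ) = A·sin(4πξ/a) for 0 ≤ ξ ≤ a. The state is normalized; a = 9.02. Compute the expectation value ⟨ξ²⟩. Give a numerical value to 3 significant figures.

⟨ξ^2⟩ ≈ 26.9

⟨ξ²⟩ = ∫ ξ^2 |ψ|² dξ over the full domain.
With ∫₀^a sin²(nπξ/a) dξ = a/2, since the A² factors cancel between numerator and denominator, ⟨ξ²⟩ = -a^2/(32·π^2) + a^2/3.
With a = 9.02, ⟨ξ^2⟩ = 26.86.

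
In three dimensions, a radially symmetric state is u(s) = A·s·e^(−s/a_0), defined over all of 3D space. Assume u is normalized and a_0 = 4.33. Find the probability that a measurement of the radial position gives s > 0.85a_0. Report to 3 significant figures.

P ≈ 0.970

P = ∫ |u|² 4πs² ds over s > 0.85a_0.
A² is fixed by ∫₀^∞ 4πs²|u|² ds = 1, i.e. A² = (3·π·a_0^5)^(−1).
Let t = s/a_0; then A², 4π and the length scale all cancel, so P = ∫_{0.85}^{∞} t^4·e^(-2·t) dt ÷ ∫_{0}^{∞} t^4·e^(-2·t) dt.
With ∫ t^4·e^(-2·t) dt = -(t^4/2 + t^3 + 3·t^2/2 + 3·t/2 + 3/4)·e^(-2·t) + C, the region integral is ≈ 0.72779 and the full one is 3/4.
Taking the ratio yields P = 0.9704.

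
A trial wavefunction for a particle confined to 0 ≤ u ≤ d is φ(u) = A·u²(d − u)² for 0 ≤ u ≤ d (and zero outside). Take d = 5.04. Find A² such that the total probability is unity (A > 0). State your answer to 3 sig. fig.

A^2 ≈ 0.000300

The normalization condition is ∫|φ|² du = 1 from 0 to d.
The integral (without the A² prefactor) comes out to d^9/630.
Setting this equal to 1 gives A² = 1/(d^9/630).
With d = 5.04: A² = 0.0003002 and A = 0.01733.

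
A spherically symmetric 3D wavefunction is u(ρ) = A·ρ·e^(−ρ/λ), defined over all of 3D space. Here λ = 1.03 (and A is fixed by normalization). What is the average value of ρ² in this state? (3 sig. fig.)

⟨ρ²⟩ = ∫ ρ^2 |u|² 4πρ² dρ over the full domain.
Evaluating both integrals, ⟨ρ²⟩ = 15·λ^2/2.
Putting λ = 1.03 gives 7.957.

⟨ρ^2⟩ ≈ 7.96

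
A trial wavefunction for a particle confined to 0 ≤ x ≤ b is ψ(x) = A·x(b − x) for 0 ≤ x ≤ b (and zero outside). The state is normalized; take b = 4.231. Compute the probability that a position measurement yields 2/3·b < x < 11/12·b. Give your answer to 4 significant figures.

P ≈ 0.2048

|ψ|² is the probability density, so P = ∫_{2/3·b}^{11/12·b} |ψ|² dx.
Since A² = 1/(b^5/30), this is the region integral divided by the full normalization integral.
Substituting u = x/b, A² and the length scale cancel in the ratio: P = ∫_{2/3}^{11/12} u^2·(1 - u)^2 du / ∫_{0}^{1} u^2·(1 - u)^2 du.
An antiderivative of u^2·(1 - u)^2 is u^3·(6·u^2 - 15·u + 10)/30; evaluating from 2/3 to 11/12 gives ≈ 0.00682629, while the full integral is 1/30.
The result is P = 0.20479.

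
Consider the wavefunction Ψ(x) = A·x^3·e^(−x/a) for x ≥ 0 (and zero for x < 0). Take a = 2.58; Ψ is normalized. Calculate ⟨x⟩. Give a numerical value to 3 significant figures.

⟨x⟩ ≈ 9.03

⟨x⟩ = ∫ x |Ψ|² dx over the full domain.
Using ∫₀^∞ xⁿ e^(−αx) dx = n!/αⁿ⁺¹, the ratio of the moment integral to the normalization integral gives ⟨x⟩ = 7·a/2.
Putting a = 2.58 gives 9.030.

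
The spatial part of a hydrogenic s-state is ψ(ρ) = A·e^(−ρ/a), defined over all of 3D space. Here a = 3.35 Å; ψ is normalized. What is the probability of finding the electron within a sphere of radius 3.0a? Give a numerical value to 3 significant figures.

P = ∫ |ψ|² 4πρ² dρ over ρ ≤ 3.0a.
Normalization gives A² = 1/(π·a^3).
Let u = ρ/a; then A², 4π and the length scale all cancel, so P = ∫_{0}^{3.0} u^2·e^(-2·u) du ÷ ∫_{0}^{∞} u^2·e^(-2·u) du.
With ∫ u^2·e^(-2·u) du = -(2·u^2 + 2·u + 1)·e^(-2·u)/4 + C, the region integral is 1/4 - 25·e^(-6)/4 and the full one is 1/4.
Taking the ratio yields P = 0.9380.

P ≈ 0.938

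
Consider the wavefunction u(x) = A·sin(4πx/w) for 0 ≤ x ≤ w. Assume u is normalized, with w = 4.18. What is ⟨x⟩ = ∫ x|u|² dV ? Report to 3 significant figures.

⟨x⟩ ≈ 2.09

By definition ⟨x⟩ = ∫ x |u(x)|² dx.
Since the A² factors cancel between numerator and denominator, ⟨x⟩ = w/2.
Putting w = 4.18 gives 2.090.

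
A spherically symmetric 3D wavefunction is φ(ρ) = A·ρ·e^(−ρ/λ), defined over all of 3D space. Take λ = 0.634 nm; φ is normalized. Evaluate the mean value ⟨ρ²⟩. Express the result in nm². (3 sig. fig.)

⟨ρ^2⟩ ≈ 3.01 nm^2

By definition ⟨ρ²⟩ = ∫ ρ^2 |φ(ρ)|² 4πρ² dρ.
Using ∫₀^∞ ρⁿ e^(−αρ) dρ = n!/αⁿ⁺¹, evaluating both integrals, ⟨ρ²⟩ = 15·λ^2/2.
With λ = 0.634, ⟨ρ^2⟩ = 3.015.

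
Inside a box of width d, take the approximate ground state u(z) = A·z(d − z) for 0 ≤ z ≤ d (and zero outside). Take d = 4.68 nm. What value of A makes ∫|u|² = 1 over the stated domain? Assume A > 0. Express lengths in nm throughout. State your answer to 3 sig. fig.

We need A² ∫|f|² dz = 1, taking the integral from 0 to d.
With u = A·z(d − z), the integral evaluates to A²·[d^5/30].
So A² = (d^5/30)^(−1).
Substituting d = 4.68 gives A² = 0.01336, so A = 0.1156.

A ≈ 0.116 nm^(-5/2)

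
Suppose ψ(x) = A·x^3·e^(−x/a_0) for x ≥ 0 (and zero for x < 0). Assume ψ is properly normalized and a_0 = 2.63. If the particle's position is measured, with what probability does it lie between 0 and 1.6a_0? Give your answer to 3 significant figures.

P = ∫_{0}^{1.6a_0} |ψ(x)|² dx.
Since A² = 1/(45·a_0^7/8), this is the region integral divided by the full normalization integral.
Substituting u = x/a_0, A² and the length scale cancel in the ratio: P = ∫_{0}^{1.6} u^6·e^(-2·u) du / ∫_{0}^{∞} u^6·e^(-2·u) du.
An antiderivative of u^6·e^(-2·u) is -(4·u^6 + 12·u^5 + 30·u^4 + 60·u^3 + 90·u^2 + 90·u + 45)·e^(-2·u)/8; evaluating from 0 to 1.6 gives ≈ 0.25098, while the full integral is 45/8.
This works out to P = 0.04462.

P ≈ 0.0446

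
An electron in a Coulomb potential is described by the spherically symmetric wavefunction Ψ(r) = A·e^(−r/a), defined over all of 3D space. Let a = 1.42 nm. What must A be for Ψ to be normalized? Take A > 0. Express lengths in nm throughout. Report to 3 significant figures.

A ≈ 0.333 nm^(-3/2)

Require ∫ |Ψ|² 4πr² dr = 1 over the whole domain.
The angular integral contributes 4π, leaving ∫₀^∞ r²|Ψ|² dr.
Carrying out the integral gives A² · π·a^3.
Setting this equal to 1 gives A² = 1/(π·a^3).
Plugging in a = 1.42 yields A = 0.3334.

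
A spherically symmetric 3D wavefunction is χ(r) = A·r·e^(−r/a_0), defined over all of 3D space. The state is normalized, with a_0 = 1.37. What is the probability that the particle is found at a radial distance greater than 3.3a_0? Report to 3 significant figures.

P = ∫ |χ|² 4πr² dr over r > 3.3a_0.
A² is fixed by ∫₀^∞ 4πr²|χ|² dr = 1, i.e. A² = (3·π·a_0^5)^(−1).
Substituting u = r/a_0, A², 4π and the length scale all cancel in the ratio: P = ∫_{3.3}^{∞} u^4·e^(-2·u) du / ∫_{0}^{∞} u^4·e^(-2·u) du.
With ∫ u^4·e^(-2·u) du = -(u^4/2 + u^3 + 3·u^2/2 + 3·u/2 + 3/4)·e^(-2·u) + C, the region integral is ≈ 0.15953 and the full one is 3/4.
Taking the ratio yields P = 0.2127.

P ≈ 0.213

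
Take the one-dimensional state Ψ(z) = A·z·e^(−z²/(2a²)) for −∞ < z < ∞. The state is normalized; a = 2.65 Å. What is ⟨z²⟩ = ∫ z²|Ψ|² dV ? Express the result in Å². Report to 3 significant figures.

The expectation value is the |Ψ|²-weighted average of z^2: ∫ z^2|Ψ|² dz.
With ∫_{−∞}^{∞} z^(2m) e^(−αz²) dz = (2m−1)!!·√π / (2^m α^(m+1/2)), the ratio of the moment integral to the normalization integral gives ⟨z²⟩ = 3·a^2/2.
With a = 2.65, ⟨z^2⟩ = 10.53.

⟨z^2⟩ ≈ 10.5 Å^2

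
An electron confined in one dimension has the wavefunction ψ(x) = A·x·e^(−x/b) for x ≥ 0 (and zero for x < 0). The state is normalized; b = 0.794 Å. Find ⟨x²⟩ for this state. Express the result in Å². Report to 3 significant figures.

The expectation value is the |ψ|²-weighted average of x^2: ∫ x^2|ψ|² dx.
Since the A² factors cancel between numerator and denominator, ⟨x²⟩ = 3·b^2.
Putting b = 0.794 gives 1.891.

⟨x^2⟩ ≈ 1.89 Å^2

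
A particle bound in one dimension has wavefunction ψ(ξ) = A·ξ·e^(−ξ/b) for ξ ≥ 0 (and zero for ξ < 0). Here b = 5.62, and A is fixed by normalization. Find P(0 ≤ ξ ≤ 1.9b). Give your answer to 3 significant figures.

|ψ|² is the probability density, so P = ∫_{0}^{1.9b} |ψ|² dξ.
Since A² = 1/(b^3/4), this is the region integral divided by the full normalization integral.
Let u = ξ/b; then A² and the length scale cancel, so P = ∫_{0}^{1.9} u^2·e^(-2·u) du ÷ ∫_{0}^{∞} u^2·e^(-2·u) du.
Using ∫ u^2·e^(-2·u) du = -(2·u^2 + 2·u + 1)·e^(-2·u)/4, the numerator is 1/4 - 601·e^(-19/5)/200 and the denominator is 1/4.
This works out to P = 0.7311.

P ≈ 0.731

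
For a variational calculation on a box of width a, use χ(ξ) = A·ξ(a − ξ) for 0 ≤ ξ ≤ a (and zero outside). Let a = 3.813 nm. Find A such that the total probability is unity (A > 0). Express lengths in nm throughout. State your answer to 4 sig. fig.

Require ∫ |χ|² dξ = 1 over the whole domain.
Expanding the polynomial and integrating term by term, with χ = A·ξ(a − ξ), the integral evaluates to A²·[a^5/30].
So A² = (a^5/30)^(−1).
Plugging in a = 3.813 yields A = 0.19293.

A ≈ 0.1929 nm^(-5/2)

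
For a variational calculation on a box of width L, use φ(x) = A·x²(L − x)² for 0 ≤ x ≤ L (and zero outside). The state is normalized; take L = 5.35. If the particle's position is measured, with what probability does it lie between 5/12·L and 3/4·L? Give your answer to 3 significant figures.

The probability is P = ∫ |φ|² dx over [5/12·L, 3/4·L].
With A² fixed by ∫|φ|² = 1, i.e. A² = (L^9/630)^(−1), substitute and integrate.
Let u = x/L; then A² and the length scale cancel, so P = ∫_{5/12}^{3/4} u^4·(1 - u)^4 du ÷ ∫_{0}^{1} u^4·(1 - u)^4 du.
With ∫ u^4·(1 - u)^4 du = u^5·(70·u^4 - 315·u^3 + 540·u^2 - 420·u + 126)/630 + C, the region integral is ≈ 0.0010298 and the full one is 1/630.
Taking the ratio, P = 0.6487.

P ≈ 0.649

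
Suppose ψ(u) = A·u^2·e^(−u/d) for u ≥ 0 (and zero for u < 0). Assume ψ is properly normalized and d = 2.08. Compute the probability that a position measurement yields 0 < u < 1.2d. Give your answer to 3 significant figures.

P = ∫_{0}^{1.2d} |ψ(u)|² du.
Since A² = 1/(3·d^5/4), this is the region integral divided by the full normalization integral.
Substituting t = u/d, A² and the length scale cancel in the ratio: P = ∫_{0}^{1.2} t^4·e^(-2·t) dt / ∫_{0}^{∞} t^4·e^(-2·t) dt.
Using ∫ t^4·e^(-2·t) dt = -(t^4/2 + t^3 + 3·t^2/2 + 3·t/2 + 3/4)·e^(-2·t), the numerator is ≈ 0.071901 and the denominator is 3/4.
Taking the ratio, P = 0.09587.

P ≈ 0.0959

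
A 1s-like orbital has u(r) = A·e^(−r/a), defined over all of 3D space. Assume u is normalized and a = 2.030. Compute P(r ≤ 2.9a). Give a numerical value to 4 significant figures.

P ≈ 0.9285

Integrate the radial probability density 4πr²|u|² over r ≤ 2.9a.
The full normalization integral is A²·[π·a^3] = 1, fixing A².
Let t = r/a; then A², 4π and the length scale all cancel, so P = ∫_{0}^{2.9} t^2·e^(-2·t) dt ÷ ∫_{0}^{∞} t^2·e^(-2·t) dt.
Using ∫ t^2·e^(-2·t) dt = -(2·t^2 + 2·t + 1)·e^(-2·t)/4, the numerator is 1/4 - 1181·e^(-29/5)/200 and the denominator is 1/4.
Taking the ratio yields P = 0.92849.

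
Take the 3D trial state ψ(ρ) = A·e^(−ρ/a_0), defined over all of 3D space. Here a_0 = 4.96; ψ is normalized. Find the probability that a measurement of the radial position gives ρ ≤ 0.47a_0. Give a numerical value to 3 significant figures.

P ≈ 0.0696

With dV = 4πρ²dρ, the probability is ∫|ψ|² dV over ρ ≤ 0.47a_0.
A² is fixed by ∫₀^∞ 4πρ²|ψ|² dρ = 1, i.e. A² = (π·a_0^3)^(−1).
In terms of u = ρ/a_0 (A², 4π and the length scale all cancel between numerator and denominator), P = [∫_{0}^{0.47} u^2·e^(-2·u) du] / [∫_{0}^{∞} u^2·e^(-2·u) du].
Using ∫ u^2·e^(-2·u) du = -(2·u^2 + 2·u + 1)·e^(-2·u)/4, the numerator is ≈ 0.017401 and the denominator is 1/4.
The region integral divided by the full integral gives P = 0.06960.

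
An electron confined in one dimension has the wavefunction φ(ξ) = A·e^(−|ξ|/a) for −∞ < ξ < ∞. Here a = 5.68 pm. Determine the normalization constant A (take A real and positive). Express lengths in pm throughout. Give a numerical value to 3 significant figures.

A ≈ 0.420 pm^(-1/2)

Require ∫ |φ|² dξ = 1 over the whole domain.
Using ∫₀^∞ ξⁿ e^(−αξ) dξ = n!/αⁿ⁺¹, with φ = A·e^(−|ξ|/a), the integral evaluates to A²·[a].
Setting this equal to 1 gives A² = 1/(a).
Substituting a = 5.68 gives A² = 0.1761, so A = 0.4196.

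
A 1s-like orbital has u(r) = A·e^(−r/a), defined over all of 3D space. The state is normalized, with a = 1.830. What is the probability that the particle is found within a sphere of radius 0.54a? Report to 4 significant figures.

P ≈ 0.09559

With dV = 4πr²dr, the probability is ∫|u|² dV over r ≤ 0.54a.
Normalization gives A² = 1/(π·a^3).
Substituting t = r/a, A², 4π and the length scale all cancel in the ratio: P = ∫_{0}^{0.54} t^2·e^(-2·t) dt / ∫_{0}^{∞} t^2·e^(-2·t) dt.
Using ∫ t^2·e^(-2·t) dt = -(2·t^2 + 2·t + 1)·e^(-2·t)/4, the numerator is 1/4 - 3329·e^(-27/25)/5000 and the denominator is 1/4.
This evaluates to P = 0.095589.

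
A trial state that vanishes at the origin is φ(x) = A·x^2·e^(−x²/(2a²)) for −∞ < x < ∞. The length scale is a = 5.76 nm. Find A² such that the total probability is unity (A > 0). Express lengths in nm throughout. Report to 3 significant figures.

The normalization condition is ∫|φ|² dx = 1 from −∞ to ∞.
With φ = A·x^2·e^(−x²/(2a²)), the integral evaluates to A²·[3·√(π)·a^5/4].
So A² = (3·√(π)·a^5/4)^(−1).
Plugging in a = 5.76 yields A = 0.01089.

A^2 ≈ 0.000119 nm^(-5)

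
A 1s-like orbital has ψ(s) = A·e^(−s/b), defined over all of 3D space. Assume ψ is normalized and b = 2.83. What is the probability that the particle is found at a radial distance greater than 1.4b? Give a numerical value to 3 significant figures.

P = ∫ |ψ|² 4πs² ds over s > 1.4b.
The full normalization integral is A²·[π·b^3] = 1, fixing A².
Let u = s/b; then A², 4π and the length scale all cancel, so P = ∫_{1.4}^{∞} u^2·e^(-2·u) du ÷ ∫_{0}^{∞} u^2·e^(-2·u) du.
An antiderivative of u^2·e^(-2·u) is -(2·u^2 + 2·u + 1)·e^(-2·u)/4; evaluating from 1.4 to ∞ gives 193·e^(-14/5)/100, while the full integral is 1/4.
The region integral divided by the full integral gives P = 0.4695.

P ≈ 0.469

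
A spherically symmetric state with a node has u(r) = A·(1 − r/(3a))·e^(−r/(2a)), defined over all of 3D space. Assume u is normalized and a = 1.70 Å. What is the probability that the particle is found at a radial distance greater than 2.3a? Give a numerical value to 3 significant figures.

With dV = 4πr²dr, the probability is ∫|u|² dV over r > 2.3a.
Normalization gives A² = 1/(8·π·a^3/3).
Substituting t = r/a, A², 4π and the length scale all cancel in the ratio: P = ∫_{2.3}^{∞} t^2·(1 - t/3)^2·e^(-t) dt / ∫_{0}^{∞} t^2·(1 - t/3)^2·e^(-t) dt.
Using ∫ t^2·(1 - t/3)^2·e^(-t) dt = (-t^4 + 2·t^3 - 3·t^2 - 6·t - 6)·e^(-t)/9, the numerator is ≈ 0.43802 and the denominator is 2/3.
Taking the ratio yields P = 0.6570.

P ≈ 0.657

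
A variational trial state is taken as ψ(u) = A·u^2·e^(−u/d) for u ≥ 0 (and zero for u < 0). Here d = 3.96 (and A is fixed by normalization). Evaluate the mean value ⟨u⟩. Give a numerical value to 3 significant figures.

⟨u⟩ ≈ 9.90

By definition ⟨u⟩ = ∫ u |ψ(u)|² du.
Since the A² factors cancel between numerator and denominator, ⟨u⟩ = 5·d/2.
With d = 3.96, ⟨u⟩ = 9.900.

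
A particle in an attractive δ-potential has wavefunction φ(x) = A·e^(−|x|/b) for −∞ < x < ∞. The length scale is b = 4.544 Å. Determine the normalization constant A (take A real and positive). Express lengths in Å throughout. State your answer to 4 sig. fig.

Normalization requires ∫|φ|² dx = 1, integrated from −∞ to ∞.
With φ = A·e^(−|x|/b), the integral evaluates to A²·[b].
Setting this equal to 1 gives A² = 1/(b).
With b = 4.544: A² = 0.22007 and A = 0.46912.

A ≈ 0.4691 Å^(-1/2)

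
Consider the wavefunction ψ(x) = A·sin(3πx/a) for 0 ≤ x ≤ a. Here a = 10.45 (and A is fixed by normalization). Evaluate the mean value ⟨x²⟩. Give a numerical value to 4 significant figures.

⟨x^2⟩ ≈ 35.79

By definition ⟨x²⟩ = ∫ x^2 |ψ(x)|² dx.
Using sin²θ = (1 − cos 2θ)/2, the ratio of the moment integral to the normalization integral gives ⟨x²⟩ = -a^2/(18·π^2) + a^2/3.
Putting a = 10.45 gives 35.786.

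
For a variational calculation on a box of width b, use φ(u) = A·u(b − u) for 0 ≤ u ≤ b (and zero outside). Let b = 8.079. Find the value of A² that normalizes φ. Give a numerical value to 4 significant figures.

A^2 ≈ 0.0008716

The normalization condition is ∫|φ|² du = 1 from 0 to b.
∫|φ|² du = A²·(b^5/30).
Setting this equal to 1 gives A² = 1/(b^5/30).
Plugging in b = 8.079 yields A = 0.029523.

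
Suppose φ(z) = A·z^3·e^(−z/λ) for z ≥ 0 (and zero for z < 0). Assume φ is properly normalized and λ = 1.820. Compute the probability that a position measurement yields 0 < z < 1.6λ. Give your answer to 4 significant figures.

|φ|² is the probability density, so P = ∫_{0}^{1.6λ} |φ|² dz.
The normalization integral ∫|φ|²dz over the whole domain equals 45·λ^7/8·A², and A² cancels in the ratio.
Let u = z/λ; then A² and the length scale cancel, so P = ∫_{0}^{1.6} u^6·e^(-2·u) du ÷ ∫_{0}^{∞} u^6·e^(-2·u) du.
Using ∫ u^6·e^(-2·u) du = -(4·u^6 + 12·u^5 + 30·u^4 + 60·u^3 + 90·u^2 + 90·u + 45)·e^(-2·u)/8, the numerator is ≈ 0.250982 and the denominator is 45/8.
Evaluating gives P = 0.044619.

P ≈ 0.04462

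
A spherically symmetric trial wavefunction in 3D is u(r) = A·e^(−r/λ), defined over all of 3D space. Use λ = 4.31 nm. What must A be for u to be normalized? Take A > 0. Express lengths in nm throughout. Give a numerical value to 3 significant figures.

We need A² ∫|f|² 4πr² dr = 1, taking the integral from 0 to ∞.
With u = A·e^(−r/λ), the integral evaluates to A²·[π·λ^3].
With λ = 4.31: A² = 0.003976 and A = 0.06305.

A ≈ 0.0631 nm^(-3/2)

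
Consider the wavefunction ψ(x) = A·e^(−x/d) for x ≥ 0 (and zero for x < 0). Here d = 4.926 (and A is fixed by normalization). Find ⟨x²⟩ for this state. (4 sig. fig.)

⟨x^2⟩ ≈ 12.13

⟨x²⟩ = ∫ x^2 |ψ|² dx over the full domain.
Since the A² factors cancel between numerator and denominator, ⟨x²⟩ = d^2/2.
Putting d = 4.926 gives 12.133.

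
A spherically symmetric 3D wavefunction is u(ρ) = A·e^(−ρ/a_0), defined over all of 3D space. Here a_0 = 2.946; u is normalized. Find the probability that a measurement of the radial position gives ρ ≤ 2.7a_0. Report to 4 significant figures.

Integrate the radial probability density 4πρ²|u|² over ρ ≤ 2.7a_0.
The full normalization integral is A²·[π·a_0^3] = 1, fixing A².
In terms of t = ρ/a_0 (A², 4π and the length scale all cancel between numerator and denominator), P = [∫_{0}^{2.7} t^2·e^(-2·t) dt] / [∫_{0}^{∞} t^2·e^(-2·t) dt].
Using ∫ t^2·e^(-2·t) dt = -(2·t^2 + 2·t + 1)·e^(-2·t)/4, the numerator is 1/4 - 1049·e^(-27/5)/200 and the denominator is 1/4.
The region integral divided by the full integral gives P = 0.90524.

P ≈ 0.9052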